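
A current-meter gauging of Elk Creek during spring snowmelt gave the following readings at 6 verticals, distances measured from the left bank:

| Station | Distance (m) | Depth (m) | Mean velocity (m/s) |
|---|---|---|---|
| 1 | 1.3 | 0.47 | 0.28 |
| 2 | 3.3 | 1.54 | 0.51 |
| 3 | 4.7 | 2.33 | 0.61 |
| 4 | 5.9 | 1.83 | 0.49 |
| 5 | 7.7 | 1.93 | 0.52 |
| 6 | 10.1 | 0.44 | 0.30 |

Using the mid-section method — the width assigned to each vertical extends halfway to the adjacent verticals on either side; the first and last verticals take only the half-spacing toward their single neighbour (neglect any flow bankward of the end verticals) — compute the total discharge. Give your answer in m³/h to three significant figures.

24900 m³/h

w_1 = (3.3 − 1.3)/2 = 1 m; q_1 = 0.28 × 0.47 × 1 = 0.1316 m³/s
w_2 = (4.7 − 1.3)/2 = 1.7 m; q_2 = 0.51 × 1.54 × 1.7 = 1.335 m³/s
w_3 = (5.9 − 3.3)/2 = 1.3 m; q_3 = 0.61 × 2.33 × 1.3 = 1.848 m³/s
w_4 = (7.7 − 4.7)/2 = 1.5 m; q_4 = 0.49 × 1.83 × 1.5 = 1.345 m³/s
w_5 = (10.1 − 5.9)/2 = 2.1 m; q_5 = 0.52 × 1.93 × 2.1 = 2.108 m³/s
w_6 = (10.1 − 7.7)/2 = 1.2 m; q_6 = 0.30 × 0.44 × 1.2 = 0.1584 m³/s
Q = Σ qᵢ = 6.925 m³/s
= 6.925 × 3600 = 24930 m³/h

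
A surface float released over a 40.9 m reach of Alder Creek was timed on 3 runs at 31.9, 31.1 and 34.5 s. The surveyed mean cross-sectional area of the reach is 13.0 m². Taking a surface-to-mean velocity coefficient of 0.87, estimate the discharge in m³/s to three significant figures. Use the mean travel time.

14.2 m³/s

t̄ = (31.9 + 31.1 + 34.5) / 3 = 32.5 s
v_surface = L / t̄ = 40.9 / 32.5 = 1.258 m/s
v_mean = 0.87 × 1.258 = 1.095 m/s
Q = A × v_mean = 13.0 × 1.095 = 14.23 m³/s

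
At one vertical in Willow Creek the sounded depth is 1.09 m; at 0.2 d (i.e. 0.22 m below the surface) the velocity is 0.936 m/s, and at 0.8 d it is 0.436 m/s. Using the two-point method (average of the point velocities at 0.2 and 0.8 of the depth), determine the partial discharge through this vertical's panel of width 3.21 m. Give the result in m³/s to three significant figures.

v̄ = (0.936 + 0.436) / 2 = 0.6860 m/s
q = v̄ × d × w = 0.6860 × 1.09 × 3.21 = 2.400 m³/s

2.40 m³/s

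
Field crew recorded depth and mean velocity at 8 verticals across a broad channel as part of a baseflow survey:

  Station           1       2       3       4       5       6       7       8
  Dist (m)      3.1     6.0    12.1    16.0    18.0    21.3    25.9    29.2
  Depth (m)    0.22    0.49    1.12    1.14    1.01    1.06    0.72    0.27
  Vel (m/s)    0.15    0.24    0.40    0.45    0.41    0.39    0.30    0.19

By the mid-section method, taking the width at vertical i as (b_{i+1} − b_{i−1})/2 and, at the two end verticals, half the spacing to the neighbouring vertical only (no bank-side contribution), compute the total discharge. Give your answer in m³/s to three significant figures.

8.00 m³/s

w_1 = (6.0 − 3.1)/2 = 1.45 m; q_1 = 0.15 × 0.22 × 1.45 = 0.04785 m³/s
w_2 = (12.1 − 3.1)/2 = 4.5 m; q_2 = 0.24 × 0.49 × 4.5 = 0.5292 m³/s
w_3 = (16.0 − 6.0)/2 = 5 m; q_3 = 0.40 × 1.12 × 5 = 2.240 m³/s
w_4 = (18.0 − 12.1)/2 = 2.95 m; q_4 = 0.45 × 1.14 × 2.95 = 1.513 m³/s
w_5 = (21.3 − 16.0)/2 = 2.65 m; q_5 = 0.41 × 1.01 × 2.65 = 1.097 m³/s
w_6 = (25.9 − 18.0)/2 = 3.95 m; q_6 = 0.39 × 1.06 × 3.95 = 1.633 m³/s
w_7 = (29.2 − 21.3)/2 = 3.95 m; q_7 = 0.30 × 0.72 × 3.95 = 0.8532 m³/s
w_8 = (29.2 − 25.9)/2 = 1.65 m; q_8 = 0.19 × 0.27 × 1.65 = 0.08465 m³/s
Q = Σ qᵢ = 7.999 m³/s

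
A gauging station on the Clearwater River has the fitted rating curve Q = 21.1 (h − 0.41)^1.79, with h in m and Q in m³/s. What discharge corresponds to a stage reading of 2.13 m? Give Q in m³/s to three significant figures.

55.7 m³/s

Q = 21.1 × (2.13 − 0.41)^1.79 = 21.1 × 1.72^1.79 = 55.70 m³/s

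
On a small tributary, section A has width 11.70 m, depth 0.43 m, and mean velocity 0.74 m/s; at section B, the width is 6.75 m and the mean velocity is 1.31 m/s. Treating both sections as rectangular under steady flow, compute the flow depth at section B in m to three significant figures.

0.421 m

Q = A₁V₁ = (11.70×0.43) × 0.74 = 3.723 m³/s
d₂ = Q/(b₂ V₂) = 3.723/(6.75×1.31) = 0.4210 m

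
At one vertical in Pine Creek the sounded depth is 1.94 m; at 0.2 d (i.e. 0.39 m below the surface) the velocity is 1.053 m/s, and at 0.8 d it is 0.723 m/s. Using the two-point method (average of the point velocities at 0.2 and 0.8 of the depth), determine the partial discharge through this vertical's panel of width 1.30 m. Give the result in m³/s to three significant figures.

2.24 m³/s

v̄ = (1.053 + 0.723) / 2 = 0.8880 m/s
q = v̄ × d × w = 0.8880 × 1.94 × 1.30 = 2.240 m³/s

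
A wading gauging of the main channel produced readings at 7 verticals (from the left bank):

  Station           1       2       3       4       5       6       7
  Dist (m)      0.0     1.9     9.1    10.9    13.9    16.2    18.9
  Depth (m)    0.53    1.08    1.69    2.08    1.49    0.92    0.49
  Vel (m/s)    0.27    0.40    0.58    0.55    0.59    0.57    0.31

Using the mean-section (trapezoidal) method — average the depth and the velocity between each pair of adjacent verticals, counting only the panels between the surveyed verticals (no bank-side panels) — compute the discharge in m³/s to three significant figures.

12.8 m³/s

Panel 1-2: Δb = 1.9 m, d̄ = (0.53+1.08)/2 = 0.805, v̄ = (0.27+0.40)/2 = 0.335 → q = 1.9×0.805×0.335 = 0.5124 m³/s
Panel 2-3: Δb = 7.2 m, d̄ = (1.08+1.69)/2 = 1.385, v̄ = (0.40+0.58)/2 = 0.49 → q = 7.2×1.385×0.49 = 4.886 m³/s
Panel 3-4: Δb = 1.8 m, d̄ = (1.69+2.08)/2 = 1.885, v̄ = (0.58+0.55)/2 = 0.565 → q = 1.8×1.885×0.565 = 1.917 m³/s
Panel 4-5: Δb = 3 m, d̄ = (2.08+1.49)/2 = 1.785, v̄ = (0.55+0.59)/2 = 0.57 → q = 3×1.785×0.57 = 3.052 m³/s
Panel 5-6: Δb = 2.3 m, d̄ = (1.49+0.92)/2 = 1.205, v̄ = (0.59+0.57)/2 = 0.58 → q = 2.3×1.205×0.58 = 1.607 m³/s
Panel 6-7: Δb = 2.7 m, d̄ = (0.92+0.49)/2 = 0.705, v̄ = (0.57+0.31)/2 = 0.44 → q = 2.7×0.705×0.44 = 0.8375 m³/s
Q = Σ q = 12.81 m³/s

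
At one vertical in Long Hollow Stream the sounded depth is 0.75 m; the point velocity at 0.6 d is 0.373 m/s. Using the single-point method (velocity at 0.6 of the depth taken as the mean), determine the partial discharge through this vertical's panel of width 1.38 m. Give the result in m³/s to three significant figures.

0.386 m³/s

v̄ = v₀.₆ = 0.373 m/s
q = v̄ × d × w = 0.3730 × 0.75 × 1.38 = 0.3861 m³/s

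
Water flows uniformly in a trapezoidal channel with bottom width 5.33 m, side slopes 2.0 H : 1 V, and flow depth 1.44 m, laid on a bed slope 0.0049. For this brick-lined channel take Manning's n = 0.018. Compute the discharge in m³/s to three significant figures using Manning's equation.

A = (b + z·y)·y = (5.33 + 2.0×1.44)×1.44 = 11.82 m²
P = b + 2y√(1+z²) = 5.33 + 2×1.44×√(1+2.0²) = 11.77 m
R = A/P = 11.82/11.77 = 1.004 m
Q = (1/n)·A·R^(2/3)·S^(1/2) = (1/0.018) × 11.82 × 1.004^(2/3) × 0.0049^(1/2) = 46.11 m³/s

46.1 m³/s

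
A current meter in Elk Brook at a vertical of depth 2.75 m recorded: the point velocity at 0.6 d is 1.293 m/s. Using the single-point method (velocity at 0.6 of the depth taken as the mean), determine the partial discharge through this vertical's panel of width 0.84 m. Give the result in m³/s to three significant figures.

2.99 m³/s

v̄ = v₀.₆ = 1.293 m/s
q = v̄ × d × w = 1.293 × 2.75 × 0.84 = 2.987 m³/s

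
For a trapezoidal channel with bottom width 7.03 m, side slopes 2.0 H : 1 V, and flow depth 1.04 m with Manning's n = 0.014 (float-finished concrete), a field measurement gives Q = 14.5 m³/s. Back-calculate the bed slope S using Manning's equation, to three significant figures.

0.000607

A = (b + z·y)·y = (7.03 + 2.0×1.04)×1.04 = 9.474 m²
P = b + 2y√(1+z²) = 7.03 + 2×1.04×√(1+2.0²) = 11.68 m
R = A/P = 9.474/11.68 = 0.8111 m
S = (Q·n / (1·A·R^(2/3)))² = (14.5×0.014 / (1×9.474×0.8697))² = 0.0006069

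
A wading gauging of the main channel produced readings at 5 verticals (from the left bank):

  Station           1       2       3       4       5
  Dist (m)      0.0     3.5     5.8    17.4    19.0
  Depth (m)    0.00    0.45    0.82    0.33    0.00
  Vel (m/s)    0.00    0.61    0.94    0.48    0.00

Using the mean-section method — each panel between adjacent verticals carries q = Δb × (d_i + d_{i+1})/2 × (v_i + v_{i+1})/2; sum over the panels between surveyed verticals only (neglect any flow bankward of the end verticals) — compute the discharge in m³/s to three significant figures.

6.17 m³/s

Panel 1-2: Δb = 3.5 m, d̄ = (0.00+0.45)/2 = 0.225, v̄ = (0.00+0.61)/2 = 0.305 → q = 3.5×0.225×0.305 = 0.2402 m³/s
Panel 2-3: Δb = 2.3 m, d̄ = (0.45+0.82)/2 = 0.635, v̄ = (0.61+0.94)/2 = 0.775 → q = 2.3×0.635×0.775 = 1.132 m³/s
Panel 3-4: Δb = 11.6 m, d̄ = (0.82+0.33)/2 = 0.575, v̄ = (0.94+0.48)/2 = 0.71 → q = 11.6×0.575×0.71 = 4.736 m³/s
Panel 4-5: Δb = 1.6 m, d̄ = (0.33+0.00)/2 = 0.165, v̄ = (0.48+0.00)/2 = 0.24 → q = 1.6×0.165×0.24 = 0.06336 m³/s
Q = Σ q = 6.171 m³/s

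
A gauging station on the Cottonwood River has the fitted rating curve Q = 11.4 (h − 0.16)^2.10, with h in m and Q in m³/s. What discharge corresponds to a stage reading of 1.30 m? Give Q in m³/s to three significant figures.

Q = 11.4 × (1.30 − 0.16)^2.10 = 11.4 × 1.14^2.10 = 15.01 m³/s

15.0 m³/s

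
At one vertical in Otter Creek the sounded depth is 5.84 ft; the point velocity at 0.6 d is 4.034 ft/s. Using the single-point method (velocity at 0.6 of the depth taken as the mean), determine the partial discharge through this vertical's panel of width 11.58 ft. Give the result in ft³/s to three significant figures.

273 ft³/s

v̄ = v₀.₆ = 4.034 ft/s
q = v̄ × d × w = 4.034 × 5.84 × 11.58 = 272.8 ft³/s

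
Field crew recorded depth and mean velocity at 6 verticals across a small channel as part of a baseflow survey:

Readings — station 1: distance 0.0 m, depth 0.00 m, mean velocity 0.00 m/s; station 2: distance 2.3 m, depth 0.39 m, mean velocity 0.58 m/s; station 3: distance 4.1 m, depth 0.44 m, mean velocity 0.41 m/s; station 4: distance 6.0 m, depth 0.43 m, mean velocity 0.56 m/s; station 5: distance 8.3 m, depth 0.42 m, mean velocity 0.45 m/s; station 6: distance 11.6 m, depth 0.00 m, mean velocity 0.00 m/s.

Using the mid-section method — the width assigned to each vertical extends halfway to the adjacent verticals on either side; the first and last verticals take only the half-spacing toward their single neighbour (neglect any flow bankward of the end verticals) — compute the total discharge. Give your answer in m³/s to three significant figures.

w_2 = (4.1 − 0.0)/2 = 2.05 m; q_2 = 0.58 × 0.39 × 2.05 = 0.4637 m³/s
w_3 = (6.0 − 2.3)/2 = 1.85 m; q_3 = 0.41 × 0.44 × 1.85 = 0.3337 m³/s
w_4 = (8.3 − 4.1)/2 = 2.1 m; q_4 = 0.56 × 0.43 × 2.1 = 0.5057 m³/s
w_5 = (11.6 − 6.0)/2 = 2.8 m; q_5 = 0.45 × 0.42 × 2.8 = 0.5292 m³/s
Stations 1, 6 contribute zero (depth or velocity is 0).
Q = Σ qᵢ = 1.832 m³/s

1.83 m³/s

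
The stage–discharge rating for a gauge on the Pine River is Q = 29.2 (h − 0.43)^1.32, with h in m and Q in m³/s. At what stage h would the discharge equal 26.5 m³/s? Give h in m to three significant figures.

1.36 m

h − h₀ = (Q/C)^(1/b) = (26.5/29.2)^(1/1.32) = 0.9291 m
h = 0.43 + 0.9291 = 1.359 m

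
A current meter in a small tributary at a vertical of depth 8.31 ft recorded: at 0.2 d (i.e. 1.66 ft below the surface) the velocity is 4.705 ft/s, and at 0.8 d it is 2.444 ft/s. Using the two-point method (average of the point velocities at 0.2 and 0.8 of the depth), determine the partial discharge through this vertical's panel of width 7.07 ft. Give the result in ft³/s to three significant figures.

210 ft³/s

v̄ = (4.705 + 2.444) / 2 = 3.575 ft/s
q = v̄ × d × w = 3.575 × 8.31 × 7.07 = 210.0 ft³/s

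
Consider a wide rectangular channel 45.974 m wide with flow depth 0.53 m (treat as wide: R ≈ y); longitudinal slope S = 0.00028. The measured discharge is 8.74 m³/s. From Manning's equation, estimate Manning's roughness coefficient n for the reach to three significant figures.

0.0306

A = b·y = 45.974 × 0.53 = 24.37 m²
Wide channel: R ≈ y = 0.53 m
n = (1/Q)·A·R^(2/3)·S^(1/2) = (1/8.74) × 24.37 × 0.6549 × 0.01673 = 0.03055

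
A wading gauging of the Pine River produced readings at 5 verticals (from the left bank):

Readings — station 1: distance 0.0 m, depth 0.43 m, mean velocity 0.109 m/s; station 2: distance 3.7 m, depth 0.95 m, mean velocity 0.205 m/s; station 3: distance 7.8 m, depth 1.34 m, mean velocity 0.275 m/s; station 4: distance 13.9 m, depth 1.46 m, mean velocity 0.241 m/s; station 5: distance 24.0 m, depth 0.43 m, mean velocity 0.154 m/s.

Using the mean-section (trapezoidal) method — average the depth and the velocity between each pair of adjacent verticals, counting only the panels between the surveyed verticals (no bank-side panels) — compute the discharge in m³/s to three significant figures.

5.62 m³/s

Panel 1-2: Δb = 3.7 m, d̄ = (0.43+0.95)/2 = 0.69, v̄ = (0.109+0.205)/2 = 0.157 → q = 3.7×0.69×0.157 = 0.4008 m³/s
Panel 2-3: Δb = 4.1 m, d̄ = (0.95+1.34)/2 = 1.145, v̄ = (0.205+0.275)/2 = 0.24 → q = 4.1×1.145×0.24 = 1.127 m³/s
Panel 3-4: Δb = 6.1 m, d̄ = (1.34+1.46)/2 = 1.4, v̄ = (0.275+0.241)/2 = 0.258 → q = 6.1×1.4×0.258 = 2.203 m³/s
Panel 4-5: Δb = 10.1 m, d̄ = (1.46+0.43)/2 = 0.945, v̄ = (0.241+0.154)/2 = 0.1975 → q = 10.1×0.945×0.1975 = 1.885 m³/s
Q = Σ q = 5.616 m³/s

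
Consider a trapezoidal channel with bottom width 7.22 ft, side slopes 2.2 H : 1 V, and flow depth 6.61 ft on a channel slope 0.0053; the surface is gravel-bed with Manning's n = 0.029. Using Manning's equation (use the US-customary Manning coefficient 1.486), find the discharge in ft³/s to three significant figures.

1280 ft³/s

A = (b + z·y)·y = (7.22 + 2.2×6.61)×6.61 = 143.8 ft²
P = b + 2y√(1+z²) = 7.22 + 2×6.61×√(1+2.2²) = 39.17 ft
R = A/P = 143.8/39.17 = 3.673 ft
Q = (1.486/n)·A·R^(2/3)·S^(1/2) = (1.486/0.029) × 143.8 × 3.673^(2/3) × 0.0053^(1/2) = 1277 ft³/s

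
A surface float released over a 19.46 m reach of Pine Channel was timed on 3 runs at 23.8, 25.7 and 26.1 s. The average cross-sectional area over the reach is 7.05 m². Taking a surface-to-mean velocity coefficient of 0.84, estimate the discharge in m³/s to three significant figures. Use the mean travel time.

4.57 m³/s

t̄ = (23.8 + 25.7 + 26.1) / 3 = 25.2 s
v_surface = L / t̄ = 19.46 / 25.2 = 0.7722 m/s
v_mean = 0.84 × 0.7722 = 0.6487 m/s
Q = A × v_mean = 7.05 × 0.6487 = 4.573 m³/s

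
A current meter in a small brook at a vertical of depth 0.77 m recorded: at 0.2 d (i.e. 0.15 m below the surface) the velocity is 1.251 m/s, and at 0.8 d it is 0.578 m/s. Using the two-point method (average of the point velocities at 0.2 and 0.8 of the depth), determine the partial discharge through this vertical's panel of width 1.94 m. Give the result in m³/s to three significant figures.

v̄ = (1.251 + 0.578) / 2 = 0.9145 m/s
q = v̄ × d × w = 0.9145 × 0.77 × 1.94 = 1.366 m³/s

1.37 m³/s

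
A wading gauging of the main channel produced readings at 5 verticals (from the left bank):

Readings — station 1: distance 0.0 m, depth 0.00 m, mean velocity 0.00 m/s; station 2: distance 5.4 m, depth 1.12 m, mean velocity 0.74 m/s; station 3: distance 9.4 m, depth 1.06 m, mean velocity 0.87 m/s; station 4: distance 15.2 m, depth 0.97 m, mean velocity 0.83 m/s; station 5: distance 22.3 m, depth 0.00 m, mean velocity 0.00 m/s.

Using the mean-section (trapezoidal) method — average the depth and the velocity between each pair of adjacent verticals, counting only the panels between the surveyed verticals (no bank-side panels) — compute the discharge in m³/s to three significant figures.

Panel 1-2: Δb = 5.4 m, d̄ = (0.00+1.12)/2 = 0.56, v̄ = (0.00+0.74)/2 = 0.37 → q = 5.4×0.56×0.37 = 1.119 m³/s
Panel 2-3: Δb = 4 m, d̄ = (1.12+1.06)/2 = 1.09, v̄ = (0.74+0.87)/2 = 0.805 → q = 4×1.09×0.805 = 3.510 m³/s
Panel 3-4: Δb = 5.8 m, d̄ = (1.06+0.97)/2 = 1.015, v̄ = (0.87+0.83)/2 = 0.85 → q = 5.8×1.015×0.85 = 5.004 m³/s
Panel 4-5: Δb = 7.1 m, d̄ = (0.97+0.00)/2 = 0.485, v̄ = (0.83+0.00)/2 = 0.415 → q = 7.1×0.485×0.415 = 1.429 m³/s
Q = Σ q = 11.06 m³/s

11.1 m³/s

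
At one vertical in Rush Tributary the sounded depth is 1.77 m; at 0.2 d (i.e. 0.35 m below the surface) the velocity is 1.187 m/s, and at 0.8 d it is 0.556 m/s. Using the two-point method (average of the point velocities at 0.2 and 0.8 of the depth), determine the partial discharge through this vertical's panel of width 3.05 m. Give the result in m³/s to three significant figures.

v̄ = (1.187 + 0.556) / 2 = 0.8715 m/s
q = v̄ × d × w = 0.8715 × 1.77 × 3.05 = 4.705 m³/s

4.70 m³/s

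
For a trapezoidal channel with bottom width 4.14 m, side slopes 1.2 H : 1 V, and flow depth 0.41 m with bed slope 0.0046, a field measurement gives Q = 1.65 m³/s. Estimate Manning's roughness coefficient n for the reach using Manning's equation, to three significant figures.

0.0388

A = (b + z·y)·y = (4.14 + 1.2×0.41)×0.41 = 1.899 m²
P = b + 2y√(1+z²) = 4.14 + 2×0.41×√(1+1.2²) = 5.421 m
R = A/P = 1.899/5.421 = 0.3503 m
n = (1/Q)·A·R^(2/3)·S^(1/2) = (1/1.65) × 1.899 × 0.4970 × 0.06782 = 0.03879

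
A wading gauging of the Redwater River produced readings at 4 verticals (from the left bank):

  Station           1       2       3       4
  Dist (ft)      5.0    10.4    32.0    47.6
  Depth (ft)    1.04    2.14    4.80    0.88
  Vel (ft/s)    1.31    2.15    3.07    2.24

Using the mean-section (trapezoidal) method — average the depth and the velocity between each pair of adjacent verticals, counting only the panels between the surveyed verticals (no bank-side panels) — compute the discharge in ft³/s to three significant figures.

328 ft³/s

Panel 1-2: Δb = 5.4 ft, d̄ = (1.04+2.14)/2 = 1.59, v̄ = (1.31+2.15)/2 = 1.73 → q = 5.4×1.59×1.73 = 14.85 ft³/s
Panel 2-3: Δb = 21.6 ft, d̄ = (2.14+4.80)/2 = 3.47, v̄ = (2.15+3.07)/2 = 2.61 → q = 21.6×3.47×2.61 = 195.6 ft³/s
Panel 3-4: Δb = 15.6 ft, d̄ = (4.80+0.88)/2 = 2.84, v̄ = (3.07+2.24)/2 = 2.655 → q = 15.6×2.84×2.655 = 117.6 ft³/s
Q = Σ q = 328.1 ft³/s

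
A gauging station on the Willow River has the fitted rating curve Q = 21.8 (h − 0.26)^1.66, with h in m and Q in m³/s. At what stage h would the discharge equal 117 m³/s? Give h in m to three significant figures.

3.01 m

h − h₀ = (Q/C)^(1/b) = (117/21.8)^(1/1.66) = 2.752 m
h = 0.26 + 2.752 = 3.012 m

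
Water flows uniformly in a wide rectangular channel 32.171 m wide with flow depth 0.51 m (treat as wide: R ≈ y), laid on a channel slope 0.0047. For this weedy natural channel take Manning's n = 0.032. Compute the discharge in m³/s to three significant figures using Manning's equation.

22.4 m³/s

A = b·y = 32.171 × 0.51 = 16.41 m²
Wide channel: R ≈ y = 0.51 m
Q = (1/n)·A·R^(2/3)·S^(1/2) = (1/0.032) × 16.41 × 0.5100^(2/3) × 0.0047^(1/2) = 22.44 m³/s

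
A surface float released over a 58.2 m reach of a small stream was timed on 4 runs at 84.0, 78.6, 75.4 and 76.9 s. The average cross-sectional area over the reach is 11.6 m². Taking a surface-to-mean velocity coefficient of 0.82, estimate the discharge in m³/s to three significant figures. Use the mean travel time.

7.03 m³/s

t̄ = (84.0 + 78.6 + 75.4 + 76.9) / 4 = 78.725 s
v_surface = L / t̄ = 58.2 / 78.725 = 0.7393 m/s
v_mean = 0.82 × 0.7393 = 0.6062 m/s
Q = A × v_mean = 11.6 × 0.6062 = 7.032 m³/s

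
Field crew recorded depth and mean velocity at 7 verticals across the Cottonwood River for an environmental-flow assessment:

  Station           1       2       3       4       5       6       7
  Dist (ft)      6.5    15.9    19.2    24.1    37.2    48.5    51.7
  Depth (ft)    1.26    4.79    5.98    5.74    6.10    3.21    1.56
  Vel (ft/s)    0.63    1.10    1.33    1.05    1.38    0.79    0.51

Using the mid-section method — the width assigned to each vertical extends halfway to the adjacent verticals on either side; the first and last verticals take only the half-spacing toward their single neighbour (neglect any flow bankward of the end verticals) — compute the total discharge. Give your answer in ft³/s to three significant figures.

246 ft³/s

w_1 = (15.9 − 6.5)/2 = 4.7 ft; q_1 = 0.63 × 1.26 × 4.7 = 3.731 ft³/s
w_2 = (19.2 − 6.5)/2 = 6.35 ft; q_2 = 1.10 × 4.79 × 6.35 = 33.46 ft³/s
w_3 = (24.1 − 15.9)/2 = 4.1 ft; q_3 = 1.33 × 5.98 × 4.1 = 32.61 ft³/s
w_4 = (37.2 − 19.2)/2 = 9 ft; q_4 = 1.05 × 5.74 × 9 = 54.24 ft³/s
w_5 = (48.5 − 24.1)/2 = 12.2 ft; q_5 = 1.38 × 6.10 × 12.2 = 102.7 ft³/s
w_6 = (51.7 − 37.2)/2 = 7.25 ft; q_6 = 0.79 × 3.21 × 7.25 = 18.39 ft³/s
w_7 = (51.7 − 48.5)/2 = 1.6 ft; q_7 = 0.51 × 1.56 × 1.6 = 1.273 ft³/s
Q = Σ qᵢ = 246.4 ft³/s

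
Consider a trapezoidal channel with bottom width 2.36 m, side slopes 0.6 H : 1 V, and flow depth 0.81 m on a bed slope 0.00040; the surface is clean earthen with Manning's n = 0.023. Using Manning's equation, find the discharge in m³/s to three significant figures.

1.33 m³/s

A = (b + z·y)·y = (2.36 + 0.6×0.81)×0.81 = 2.305 m²
P = b + 2y√(1+z²) = 2.36 + 2×0.81×√(1+0.6²) = 4.249 m
R = A/P = 2.305/4.249 = 0.5425 m
Q = (1/n)·A·R^(2/3)·S^(1/2) = (1/0.023) × 2.305 × 0.5425^(2/3) × 0.00040^(1/2) = 1.333 m³/s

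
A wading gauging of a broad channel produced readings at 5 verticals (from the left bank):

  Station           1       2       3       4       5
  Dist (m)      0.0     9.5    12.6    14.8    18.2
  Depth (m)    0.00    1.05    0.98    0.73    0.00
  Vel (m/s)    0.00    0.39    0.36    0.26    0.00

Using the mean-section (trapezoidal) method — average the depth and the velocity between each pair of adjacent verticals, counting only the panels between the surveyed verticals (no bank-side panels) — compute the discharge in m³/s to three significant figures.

Panel 1-2: Δb = 9.5 m, d̄ = (0.00+1.05)/2 = 0.525, v̄ = (0.00+0.39)/2 = 0.195 → q = 9.5×0.525×0.195 = 0.9726 m³/s
Panel 2-3: Δb = 3.1 m, d̄ = (1.05+0.98)/2 = 1.015, v̄ = (0.39+0.36)/2 = 0.375 → q = 3.1×1.015×0.375 = 1.180 m³/s
Panel 3-4: Δb = 2.2 m, d̄ = (0.98+0.73)/2 = 0.855, v̄ = (0.36+0.26)/2 = 0.31 → q = 2.2×0.855×0.31 = 0.5831 m³/s
Panel 4-5: Δb = 3.4 m, d̄ = (0.73+0.00)/2 = 0.365, v̄ = (0.26+0.00)/2 = 0.13 → q = 3.4×0.365×0.13 = 0.1613 m³/s
Q = Σ q = 2.897 m³/s

2.90 m³/s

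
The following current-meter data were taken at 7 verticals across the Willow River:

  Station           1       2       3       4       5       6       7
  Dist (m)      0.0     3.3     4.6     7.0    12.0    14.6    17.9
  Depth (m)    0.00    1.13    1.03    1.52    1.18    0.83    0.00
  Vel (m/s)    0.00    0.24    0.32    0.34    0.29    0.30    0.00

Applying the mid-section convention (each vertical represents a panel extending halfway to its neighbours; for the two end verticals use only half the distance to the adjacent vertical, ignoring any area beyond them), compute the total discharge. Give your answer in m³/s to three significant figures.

5.18 m³/s

w_2 = (4.6 − 0.0)/2 = 2.3 m; q_2 = 0.24 × 1.13 × 2.3 = 0.6238 m³/s
w_3 = (7.0 − 3.3)/2 = 1.85 m; q_3 = 0.32 × 1.03 × 1.85 = 0.6098 m³/s
w_4 = (12.0 − 4.6)/2 = 3.7 m; q_4 = 0.34 × 1.52 × 3.7 = 1.912 m³/s
w_5 = (14.6 − 7.0)/2 = 3.8 m; q_5 = 0.29 × 1.18 × 3.8 = 1.300 m³/s
w_6 = (17.9 − 12.0)/2 = 2.95 m; q_6 = 0.30 × 0.83 × 2.95 = 0.7346 m³/s
Stations 1, 7 contribute zero (depth or velocity is 0).
Q = Σ qᵢ = 5.181 m³/s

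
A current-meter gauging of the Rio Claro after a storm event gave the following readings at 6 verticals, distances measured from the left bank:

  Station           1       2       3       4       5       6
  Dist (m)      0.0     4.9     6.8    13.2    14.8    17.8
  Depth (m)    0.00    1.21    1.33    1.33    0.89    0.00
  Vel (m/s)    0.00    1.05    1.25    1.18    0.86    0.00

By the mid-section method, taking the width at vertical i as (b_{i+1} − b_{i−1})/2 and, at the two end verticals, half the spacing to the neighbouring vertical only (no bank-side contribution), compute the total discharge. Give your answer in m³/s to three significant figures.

w_2 = (6.8 − 0.0)/2 = 3.4 m; q_2 = 1.05 × 1.21 × 3.4 = 4.320 m³/s
w_3 = (13.2 − 4.9)/2 = 4.15 m; q_3 = 1.25 × 1.33 × 4.15 = 6.899 m³/s
w_4 = (14.8 − 6.8)/2 = 4 m; q_4 = 1.18 × 1.33 × 4 = 6.278 m³/s
w_5 = (17.8 − 13.2)/2 = 2.3 m; q_5 = 0.86 × 0.89 × 2.3 = 1.760 m³/s
Stations 1, 6 contribute zero (depth or velocity is 0).
Q = Σ qᵢ = 19.26 m³/s

19.3 m³/s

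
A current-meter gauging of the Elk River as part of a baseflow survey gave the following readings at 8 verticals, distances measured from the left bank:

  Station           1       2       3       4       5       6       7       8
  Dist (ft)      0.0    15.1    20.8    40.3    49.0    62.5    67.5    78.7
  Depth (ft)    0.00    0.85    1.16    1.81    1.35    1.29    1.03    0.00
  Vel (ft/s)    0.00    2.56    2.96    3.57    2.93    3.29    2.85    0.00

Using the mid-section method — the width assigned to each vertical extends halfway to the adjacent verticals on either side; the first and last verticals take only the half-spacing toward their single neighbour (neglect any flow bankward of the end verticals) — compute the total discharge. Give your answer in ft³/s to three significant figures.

264 ft³/s

w_2 = (20.8 − 0.0)/2 = 10.4 ft; q_2 = 2.56 × 0.85 × 10.4 = 22.63 ft³/s
w_3 = (40.3 − 15.1)/2 = 12.6 ft; q_3 = 2.96 × 1.16 × 12.6 = 43.26 ft³/s
w_4 = (49.0 − 20.8)/2 = 14.1 ft; q_4 = 3.57 × 1.81 × 14.1 = 91.11 ft³/s
w_5 = (62.5 − 40.3)/2 = 11.1 ft; q_5 = 2.93 × 1.35 × 11.1 = 43.91 ft³/s
w_6 = (67.5 − 49.0)/2 = 9.25 ft; q_6 = 3.29 × 1.29 × 9.25 = 39.26 ft³/s
w_7 = (78.7 − 62.5)/2 = 8.1 ft; q_7 = 2.85 × 1.03 × 8.1 = 23.78 ft³/s
Stations 1, 8 contribute zero (depth or velocity is 0).
Q = Σ qᵢ = 263.9 ft³/s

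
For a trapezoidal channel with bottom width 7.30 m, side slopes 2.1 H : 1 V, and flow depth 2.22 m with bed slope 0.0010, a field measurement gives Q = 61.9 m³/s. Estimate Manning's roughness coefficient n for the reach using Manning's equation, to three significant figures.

A = (b + z·y)·y = (7.30 + 2.1×2.22)×2.22 = 26.56 m²
P = b + 2y√(1+z²) = 7.30 + 2×2.22×√(1+2.1²) = 17.63 m
R = A/P = 26.56/17.63 = 1.507 m
n = (1/Q)·A·R^(2/3)·S^(1/2) = (1/61.9) × 26.56 × 1.314 × 0.03162 = 0.01783

0.0178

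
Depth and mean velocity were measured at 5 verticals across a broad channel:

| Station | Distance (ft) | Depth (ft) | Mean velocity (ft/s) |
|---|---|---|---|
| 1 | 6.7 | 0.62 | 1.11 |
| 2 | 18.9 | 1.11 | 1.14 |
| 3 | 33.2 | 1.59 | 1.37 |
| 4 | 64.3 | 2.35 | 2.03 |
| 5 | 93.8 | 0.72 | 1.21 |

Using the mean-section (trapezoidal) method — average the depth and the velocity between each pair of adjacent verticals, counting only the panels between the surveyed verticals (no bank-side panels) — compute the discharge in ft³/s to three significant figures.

214 ft³/s

Panel 1-2: Δb = 12.2 ft, d̄ = (0.62+1.11)/2 = 0.865, v̄ = (1.11+1.14)/2 = 1.125 → q = 12.2×0.865×1.125 = 11.87 ft³/s
Panel 2-3: Δb = 14.3 ft, d̄ = (1.11+1.59)/2 = 1.35, v̄ = (1.14+1.37)/2 = 1.255 → q = 14.3×1.35×1.255 = 24.23 ft³/s
Panel 3-4: Δb = 31.1 ft, d̄ = (1.59+2.35)/2 = 1.97, v̄ = (1.37+2.03)/2 = 1.7 → q = 31.1×1.97×1.7 = 104.2 ft³/s
Panel 4-5: Δb = 29.5 ft, d̄ = (2.35+0.72)/2 = 1.535, v̄ = (2.03+1.21)/2 = 1.62 → q = 29.5×1.535×1.62 = 73.36 ft³/s
Q = Σ q = 213.6 ft³/s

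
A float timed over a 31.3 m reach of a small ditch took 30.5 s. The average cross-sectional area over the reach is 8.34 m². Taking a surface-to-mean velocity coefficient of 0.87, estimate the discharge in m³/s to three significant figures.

v_surface = L / t̄ = 31.3 / 30.5 = 1.026 m/s
v_mean = 0.87 × 1.026 = 0.8928 m/s
Q = A × v_mean = 8.34 × 0.8928 = 7.446 m³/s

7.45 m³/s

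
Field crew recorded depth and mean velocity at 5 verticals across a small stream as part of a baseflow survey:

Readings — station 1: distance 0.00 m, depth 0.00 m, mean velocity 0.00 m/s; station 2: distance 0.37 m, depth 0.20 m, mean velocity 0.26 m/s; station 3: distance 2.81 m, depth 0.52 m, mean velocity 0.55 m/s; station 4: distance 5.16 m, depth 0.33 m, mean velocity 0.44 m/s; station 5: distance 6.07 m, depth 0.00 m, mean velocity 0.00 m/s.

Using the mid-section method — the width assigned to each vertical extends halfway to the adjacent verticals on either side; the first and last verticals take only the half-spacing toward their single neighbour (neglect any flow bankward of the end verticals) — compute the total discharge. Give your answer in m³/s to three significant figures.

0.995 m³/s

w_2 = (2.81 − 0.00)/2 = 1.405 m; q_2 = 0.26 × 0.20 × 1.405 = 0.07306 m³/s
w_3 = (5.16 − 0.37)/2 = 2.395 m; q_3 = 0.55 × 0.52 × 2.395 = 0.6850 m³/s
w_4 = (6.07 − 2.81)/2 = 1.63 m; q_4 = 0.44 × 0.33 × 1.63 = 0.2367 m³/s
Stations 1, 5 contribute zero (depth or velocity is 0).
Q = Σ qᵢ = 0.9947 m³/s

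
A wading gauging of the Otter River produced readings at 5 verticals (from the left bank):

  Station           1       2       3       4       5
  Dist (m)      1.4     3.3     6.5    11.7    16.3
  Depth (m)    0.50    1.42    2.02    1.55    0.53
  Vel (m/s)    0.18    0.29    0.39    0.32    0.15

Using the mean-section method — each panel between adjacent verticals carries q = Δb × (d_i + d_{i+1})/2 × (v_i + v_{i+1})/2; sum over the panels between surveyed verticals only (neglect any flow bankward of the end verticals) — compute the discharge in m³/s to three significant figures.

6.72 m³/s

Panel 1-2: Δb = 1.9 m, d̄ = (0.50+1.42)/2 = 0.96, v̄ = (0.18+0.29)/2 = 0.235 → q = 1.9×0.96×0.235 = 0.4286 m³/s
Panel 2-3: Δb = 3.2 m, d̄ = (1.42+2.02)/2 = 1.72, v̄ = (0.29+0.39)/2 = 0.34 → q = 3.2×1.72×0.34 = 1.871 m³/s
Panel 3-4: Δb = 5.2 m, d̄ = (2.02+1.55)/2 = 1.785, v̄ = (0.39+0.32)/2 = 0.355 → q = 5.2×1.785×0.355 = 3.295 m³/s
Panel 4-5: Δb = 4.6 m, d̄ = (1.55+0.53)/2 = 1.04, v̄ = (0.32+0.15)/2 = 0.235 → q = 4.6×1.04×0.235 = 1.124 m³/s
Q = Σ q = 6.719 m³/s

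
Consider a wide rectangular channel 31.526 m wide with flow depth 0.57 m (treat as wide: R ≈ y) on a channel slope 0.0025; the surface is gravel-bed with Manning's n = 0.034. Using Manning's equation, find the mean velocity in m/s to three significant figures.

1.01 m/s

A = b·y = 31.526 × 0.57 = 17.97 m²
Wide channel: R ≈ y = 0.57 m
Q = (1/n)·A·R^(2/3)·S^(1/2) = (1/0.034) × 17.97 × 0.5700^(2/3) × 0.0025^(1/2) = 18.17 m³/s
V = Q/A = 18.17/17.97 = 1.011 m/s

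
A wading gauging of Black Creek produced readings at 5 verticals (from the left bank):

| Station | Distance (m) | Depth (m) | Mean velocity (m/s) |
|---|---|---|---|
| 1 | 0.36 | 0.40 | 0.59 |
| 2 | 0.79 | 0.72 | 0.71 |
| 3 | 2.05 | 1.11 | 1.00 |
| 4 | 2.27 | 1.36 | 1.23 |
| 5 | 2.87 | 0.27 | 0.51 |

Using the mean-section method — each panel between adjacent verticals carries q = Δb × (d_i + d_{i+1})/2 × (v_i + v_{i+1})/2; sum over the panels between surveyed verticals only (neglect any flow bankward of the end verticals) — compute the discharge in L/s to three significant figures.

Panel 1-2: Δb = 0.43 m, d̄ = (0.40+0.72)/2 = 0.56, v̄ = (0.59+0.71)/2 = 0.65 → q = 0.43×0.56×0.65 = 0.1565 m³/s
Panel 2-3: Δb = 1.26 m, d̄ = (0.72+1.11)/2 = 0.915, v̄ = (0.71+1.00)/2 = 0.855 → q = 1.26×0.915×0.855 = 0.9857 m³/s
Panel 3-4: Δb = 0.22 m, d̄ = (1.11+1.36)/2 = 1.235, v̄ = (1.00+1.23)/2 = 1.115 → q = 0.22×1.235×1.115 = 0.3029 m³/s
Panel 4-5: Δb = 0.6 m, d̄ = (1.36+0.27)/2 = 0.815, v̄ = (1.23+0.51)/2 = 0.87 → q = 0.6×0.815×0.87 = 0.4254 m³/s
Q = Σ q = 1.871 m³/s
= 1.871 × 1000 = 1871 L/s

1870 L/s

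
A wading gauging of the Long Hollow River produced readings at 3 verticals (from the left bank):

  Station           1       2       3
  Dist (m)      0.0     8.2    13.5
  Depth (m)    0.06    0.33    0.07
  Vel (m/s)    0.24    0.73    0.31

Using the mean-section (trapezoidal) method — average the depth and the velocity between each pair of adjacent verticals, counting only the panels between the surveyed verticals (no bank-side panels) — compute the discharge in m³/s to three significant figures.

1.33 m³/s

Panel 1-2: Δb = 8.2 m, d̄ = (0.06+0.33)/2 = 0.195, v̄ = (0.24+0.73)/2 = 0.485 → q = 8.2×0.195×0.485 = 0.7755 m³/s
Panel 2-3: Δb = 5.3 m, d̄ = (0.33+0.07)/2 = 0.2, v̄ = (0.73+0.31)/2 = 0.52 → q = 5.3×0.2×0.52 = 0.5512 m³/s
Q = Σ q = 1.327 m³/s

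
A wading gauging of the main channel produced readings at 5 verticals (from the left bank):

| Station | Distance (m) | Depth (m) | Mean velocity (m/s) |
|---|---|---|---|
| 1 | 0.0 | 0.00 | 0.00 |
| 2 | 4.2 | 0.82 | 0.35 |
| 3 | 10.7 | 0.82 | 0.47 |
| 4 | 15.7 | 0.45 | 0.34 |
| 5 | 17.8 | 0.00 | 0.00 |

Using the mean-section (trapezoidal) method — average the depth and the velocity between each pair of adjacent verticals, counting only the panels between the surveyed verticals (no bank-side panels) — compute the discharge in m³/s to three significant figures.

Panel 1-2: Δb = 4.2 m, d̄ = (0.00+0.82)/2 = 0.41, v̄ = (0.00+0.35)/2 = 0.175 → q = 4.2×0.41×0.175 = 0.3014 m³/s
Panel 2-3: Δb = 6.5 m, d̄ = (0.82+0.82)/2 = 0.82, v̄ = (0.35+0.47)/2 = 0.41 → q = 6.5×0.82×0.41 = 2.185 m³/s
Panel 3-4: Δb = 5 m, d̄ = (0.82+0.45)/2 = 0.635, v̄ = (0.47+0.34)/2 = 0.405 → q = 5×0.635×0.405 = 1.286 m³/s
Panel 4-5: Δb = 2.1 m, d̄ = (0.45+0.00)/2 = 0.225, v̄ = (0.34+0.00)/2 = 0.17 → q = 2.1×0.225×0.17 = 0.08033 m³/s
Q = Σ q = 3.853 m³/s

3.85 m³/s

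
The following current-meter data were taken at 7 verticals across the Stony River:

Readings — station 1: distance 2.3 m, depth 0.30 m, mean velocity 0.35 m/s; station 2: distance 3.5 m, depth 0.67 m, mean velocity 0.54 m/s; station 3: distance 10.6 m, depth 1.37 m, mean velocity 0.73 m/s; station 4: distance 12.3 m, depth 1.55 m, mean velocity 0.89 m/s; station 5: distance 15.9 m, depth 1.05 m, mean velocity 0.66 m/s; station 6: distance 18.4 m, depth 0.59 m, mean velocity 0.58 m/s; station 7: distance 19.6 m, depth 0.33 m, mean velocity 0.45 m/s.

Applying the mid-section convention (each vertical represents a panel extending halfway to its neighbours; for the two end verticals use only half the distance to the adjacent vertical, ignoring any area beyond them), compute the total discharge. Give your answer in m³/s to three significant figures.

w_1 = (3.5 − 2.3)/2 = 0.6 m; q_1 = 0.35 × 0.30 × 0.6 = 0.06300 m³/s
w_2 = (10.6 − 2.3)/2 = 4.15 m; q_2 = 0.54 × 0.67 × 4.15 = 1.501 m³/s
w_3 = (12.3 − 3.5)/2 = 4.4 m; q_3 = 0.73 × 1.37 × 4.4 = 4.400 m³/s
w_4 = (15.9 − 10.6)/2 = 2.65 m; q_4 = 0.89 × 1.55 × 2.65 = 3.656 m³/s
w_5 = (18.4 − 12.3)/2 = 3.05 m; q_5 = 0.66 × 1.05 × 3.05 = 2.114 m³/s
w_6 = (19.6 − 15.9)/2 = 1.85 m; q_6 = 0.58 × 0.59 × 1.85 = 0.6331 m³/s
w_7 = (19.6 − 18.4)/2 = 0.6 m; q_7 = 0.45 × 0.33 × 0.6 = 0.08910 m³/s
Q = Σ qᵢ = 12.46 m³/s

12.5 m³/s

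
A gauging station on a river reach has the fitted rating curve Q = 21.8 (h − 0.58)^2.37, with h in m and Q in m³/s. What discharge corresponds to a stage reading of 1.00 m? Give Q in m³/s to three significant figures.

Q = 21.8 × (1.00 − 0.58)^2.37 = 21.8 × 0.42^2.37 = 2.790 m³/s

2.79 m³/s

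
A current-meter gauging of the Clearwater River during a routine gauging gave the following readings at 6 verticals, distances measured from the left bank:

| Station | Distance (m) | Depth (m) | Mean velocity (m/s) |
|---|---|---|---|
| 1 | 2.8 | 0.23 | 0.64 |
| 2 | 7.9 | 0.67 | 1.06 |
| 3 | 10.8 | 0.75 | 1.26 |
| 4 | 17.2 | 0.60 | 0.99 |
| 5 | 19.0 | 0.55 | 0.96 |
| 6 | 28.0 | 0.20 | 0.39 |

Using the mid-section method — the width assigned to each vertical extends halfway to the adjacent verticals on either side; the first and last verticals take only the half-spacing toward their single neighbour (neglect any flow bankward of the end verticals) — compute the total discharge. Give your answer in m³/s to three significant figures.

w_1 = (7.9 − 2.8)/2 = 2.55 m; q_1 = 0.64 × 0.23 × 2.55 = 0.3754 m³/s
w_2 = (10.8 − 2.8)/2 = 4 m; q_2 = 1.06 × 0.67 × 4 = 2.841 m³/s
w_3 = (17.2 − 7.9)/2 = 4.65 m; q_3 = 1.26 × 0.75 × 4.65 = 4.394 m³/s
w_4 = (19.0 − 10.8)/2 = 4.1 m; q_4 = 0.99 × 0.60 × 4.1 = 2.435 m³/s
w_5 = (28.0 − 17.2)/2 = 5.4 m; q_5 = 0.96 × 0.55 × 5.4 = 2.851 m³/s
w_6 = (28.0 − 19.0)/2 = 4.5 m; q_6 = 0.39 × 0.20 × 4.5 = 0.3510 m³/s
Q = Σ qᵢ = 13.25 m³/s

13.2 m³/s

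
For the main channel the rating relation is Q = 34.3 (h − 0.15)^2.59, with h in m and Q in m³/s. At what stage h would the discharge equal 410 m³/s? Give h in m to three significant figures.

2.76 m

h − h₀ = (Q/C)^(1/b) = (410/34.3)^(1/2.59) = 2.606 m
h = 0.15 + 2.606 = 2.756 m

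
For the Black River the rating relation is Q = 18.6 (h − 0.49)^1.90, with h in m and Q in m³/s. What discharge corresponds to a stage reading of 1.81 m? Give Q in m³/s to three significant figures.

Q = 18.6 × (1.81 − 0.49)^1.90 = 18.6 × 1.32^1.90 = 31.52 m³/s

31.5 m³/s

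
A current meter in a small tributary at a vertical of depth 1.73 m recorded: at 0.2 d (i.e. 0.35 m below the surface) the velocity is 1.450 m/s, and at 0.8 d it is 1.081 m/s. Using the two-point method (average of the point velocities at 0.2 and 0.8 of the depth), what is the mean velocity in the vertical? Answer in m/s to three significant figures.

v̄ = (1.450 + 1.081) / 2 = 1.266 m/s

1.27 m/s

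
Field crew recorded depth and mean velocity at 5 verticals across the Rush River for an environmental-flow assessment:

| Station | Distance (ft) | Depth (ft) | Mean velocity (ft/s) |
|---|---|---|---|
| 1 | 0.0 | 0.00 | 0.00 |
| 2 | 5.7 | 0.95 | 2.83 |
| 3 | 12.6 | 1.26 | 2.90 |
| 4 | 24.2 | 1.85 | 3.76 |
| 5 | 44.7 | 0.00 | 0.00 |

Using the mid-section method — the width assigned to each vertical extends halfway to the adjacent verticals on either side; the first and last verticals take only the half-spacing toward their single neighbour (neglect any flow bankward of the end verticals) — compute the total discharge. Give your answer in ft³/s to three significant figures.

w_2 = (12.6 − 0.0)/2 = 6.3 ft; q_2 = 2.83 × 0.95 × 6.3 = 16.94 ft³/s
w_3 = (24.2 − 5.7)/2 = 9.25 ft; q_3 = 2.90 × 1.26 × 9.25 = 33.80 ft³/s
w_4 = (44.7 − 12.6)/2 = 16.05 ft; q_4 = 3.76 × 1.85 × 16.05 = 111.6 ft³/s
Stations 1, 5 contribute zero (depth or velocity is 0).
Q = Σ qᵢ = 162.4 ft³/s

162 ft³/s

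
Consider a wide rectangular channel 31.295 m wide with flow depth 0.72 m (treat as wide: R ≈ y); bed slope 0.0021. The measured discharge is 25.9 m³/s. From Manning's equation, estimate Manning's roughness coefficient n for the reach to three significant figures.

0.0320

A = b·y = 31.295 × 0.72 = 22.53 m²
Wide channel: R ≈ y = 0.72 m
n = (1/Q)·A·R^(2/3)·S^(1/2) = (1/25.9) × 22.53 × 0.8033 × 0.04583 = 0.03203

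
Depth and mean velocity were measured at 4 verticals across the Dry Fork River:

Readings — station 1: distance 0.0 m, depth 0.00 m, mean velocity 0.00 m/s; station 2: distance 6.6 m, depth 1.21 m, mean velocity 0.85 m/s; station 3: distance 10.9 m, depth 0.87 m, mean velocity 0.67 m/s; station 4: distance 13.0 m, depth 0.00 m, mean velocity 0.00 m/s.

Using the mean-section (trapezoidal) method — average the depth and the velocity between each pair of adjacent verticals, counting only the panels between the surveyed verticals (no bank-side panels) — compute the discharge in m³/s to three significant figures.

5.40 m³/s

Panel 1-2: Δb = 6.6 m, d̄ = (0.00+1.21)/2 = 0.605, v̄ = (0.00+0.85)/2 = 0.425 → q = 6.6×0.605×0.425 = 1.697 m³/s
Panel 2-3: Δb = 4.3 m, d̄ = (1.21+0.87)/2 = 1.04, v̄ = (0.85+0.67)/2 = 0.76 → q = 4.3×1.04×0.76 = 3.399 m³/s
Panel 3-4: Δb = 2.1 m, d̄ = (0.87+0.00)/2 = 0.435, v̄ = (0.67+0.00)/2 = 0.335 → q = 2.1×0.435×0.335 = 0.3060 m³/s
Q = Σ q = 5.402 m³/s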